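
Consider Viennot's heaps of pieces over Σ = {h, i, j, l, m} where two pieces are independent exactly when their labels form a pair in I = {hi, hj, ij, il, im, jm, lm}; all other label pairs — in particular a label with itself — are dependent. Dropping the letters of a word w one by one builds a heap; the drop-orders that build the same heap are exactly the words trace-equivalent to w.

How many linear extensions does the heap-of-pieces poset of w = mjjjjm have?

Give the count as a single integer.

drop 0:m onto floor
drop 1:j onto floor
drop 2:j onto {1:j}
drop 3:j onto {2:j}
drop 4:j onto {3:j}
drop 5:m onto {0:m}
ground layer = {0:m, 1:j}
drop-orders for the pieces not yet dropped (sum over which currently-grounded one goes next):
  1 to go: {4} 1  {5} 1
  2 to go: {0,5} 1  {3,4} 1  {4,5} 2
  3 to go: {0,4,5} 3  {2,3,4} 1  {3,4,5} 3
  4 to go: {0,3,4,5} 6  {1,2,3,4} 1  {2,3,4,5} 4
  if 0:m drops first: 5 orders
  if 1:j drops first: 10 orders
heap linearizations: 15

15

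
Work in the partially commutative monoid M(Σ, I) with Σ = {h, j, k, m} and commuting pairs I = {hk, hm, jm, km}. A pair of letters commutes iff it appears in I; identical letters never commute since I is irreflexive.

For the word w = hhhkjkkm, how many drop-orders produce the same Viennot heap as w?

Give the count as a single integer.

32

piece 0:h — minimal
piece 1:h rests on {0:h}
piece 2:h rests on {1:h}
piece 3:k — minimal
piece 4:j rests on {2:h, 3:k}
piece 5:k rests on {4:j}
piece 6:k rests on {5:k}
piece 7:m — minimal
minimal pieces: {0:h, 3:k, 7:m}
ways to finish when only these pieces remain (= sum over removing one remaining piece with nothing left below it):
  1 left: {6}→1  {7}→1
  2 left: {5,6}→1  {6,7}→2
  3 left: {4,5,6}→1  {5,6,7}→3
  4 left: {2,4,5,6}→1  {3,4,5,6}→1  {4,5,6,7}→4
  5 left: {1,2,4,5,6}→1  {2,3,4,5,6}→2  {2,4,5,6,7}→5  {3,4,5,6,7}→5
  6 left: {0,1,2,4,5,6}→1  {1,2,3,4,5,6}→3  {1,2,4,5,6,7}→6  {2,3,4,5,6,7}→12
  placing 0:h first → 21 extensions
  placing 3:k first → 7 extensions
  placing 7:m first → 4 extensions
total linear extensions = 32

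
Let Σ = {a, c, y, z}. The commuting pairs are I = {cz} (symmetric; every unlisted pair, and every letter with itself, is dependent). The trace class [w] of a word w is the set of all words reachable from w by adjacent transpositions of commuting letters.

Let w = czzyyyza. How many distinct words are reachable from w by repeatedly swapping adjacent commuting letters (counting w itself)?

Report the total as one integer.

3

#0=c has no predecessor
#1=z has no predecessor
#2=z depends on [1:z]
#3=y depends on [0:c, 2:z]
#4=y depends on [3:y]
#5=y depends on [4:y]
#6=z depends on [5:y]
#7=a depends on [6:z]
sources: [0:c, 1:z]
N(rest) = Σ N(rest − s) over sources s of rest; N(one piece) = 1:
  size 1 → [7]=1
  size 2 → [6,7]=1
  size 3 → [5,6,7]=1
  size 4 → [4,5,6,7]=1
  size 5 → [3,4,5,6,7]=1
  size 6 → [0,3,4,5,6,7]=1  [2,3,4,5,6,7]=1
  first=0(c) contributes 1
  first=1(z) contributes 2
|[w]| = 3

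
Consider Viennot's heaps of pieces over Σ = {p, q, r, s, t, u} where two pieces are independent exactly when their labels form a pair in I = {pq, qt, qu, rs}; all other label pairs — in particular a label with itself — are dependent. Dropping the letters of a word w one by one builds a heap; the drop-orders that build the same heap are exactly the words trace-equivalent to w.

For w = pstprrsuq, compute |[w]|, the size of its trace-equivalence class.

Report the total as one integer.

0(p) covers ∅
1(s) covers 0:p
2(t) covers 1:s
3(p) covers 2:t
4(r) covers 3:p
5(r) covers 4:r
6(s) covers 3:p
7(u) covers 5:r, 6:s
8(q) covers 5:r, 6:s
floor of heap: 0:p
completions by unplaced set U, small U first (add the entries for U minus each lowest piece of U):
  |U|=1: {7}:1  {8}:1
  |U|=2: {7,8}:2
  |U|=3: {5,7,8}:2  {6,7,8}:2
  |U|=4: {4,5,7,8}:2  {5,6,7,8}:4
  |U|=5: {4,5,6,7,8}:6
  |U|=6: {3,4,5,6,7,8}:6
  |U|=7: {2,3,4,5,6,7,8}:6
  start at 0(p): 6

6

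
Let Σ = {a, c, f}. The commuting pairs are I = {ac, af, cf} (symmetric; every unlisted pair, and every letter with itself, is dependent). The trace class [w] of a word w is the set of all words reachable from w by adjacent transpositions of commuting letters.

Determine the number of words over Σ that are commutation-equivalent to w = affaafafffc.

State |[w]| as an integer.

2310

#0=a has no predecessor
#1=f has no predecessor
#2=f depends on [1:f]
#3=a depends on [0:a]
#4=a depends on [3:a]
#5=f depends on [2:f]
#6=a depends on [4:a]
#7=f depends on [5:f]
#8=f depends on [7:f]
#9=f depends on [8:f]
#10=c has no predecessor
sources: [0:a, 1:f, 10:c]
N(rest) = Σ N(rest − s) over sources s of rest; N(one piece) = 1:
  size 1 → [6]=1  [9]=1  [10]=1
  size 2 → [4,6]=1  [6,9]=2  [6,10]=2  [8,9]=1  [9,10]=2
  size 3 → [3,4,6]=1  [4,6,9]=3  [4,6,10]=3  [6,8,9]=3  [6,9,10]=6  [7,8,9]=1  [8,9,10]=3
  size 4 → [0,3,4,6]=1  [3,4,6,9]=4  [3,4,6,10]=4  [4,6,8,9]=6  [4,6,9,10]=12  [5,7,8,9]=1  [6,7,8,9]=4  [6,8,9,10]=12  [7,8,9,10]=4
  size 5 → [0,3,4,6,9]=5  [0,3,4,6,10]=5  [2,5,7,8,9]=1  [3,4,6,8,9]=10  [3,4,6,9,10]=20  [4,6,7,8,9]=10  [4,6,8,9,10]=30  [5,6,7,8,9]=5  [5,7,8,9,10]=5  [6,7,8,9,10]=20
  size 6 → [0,3,4,6,8,9]=15  [0,3,4,6,9,10]=30  [1,2,5,7,8,9]=1  [2,5,6,7,8,9]=6  [2,5,7,8,9,10]=6  [3,4,6,7,8,9]=20  [3,4,6,8,9,10]=60  [4,5,6,7,8,9]=15  [4,6,7,8,9,10]=60  [5,6,7,8,9,10]=30
  size 7 → [0,3,4,6,7,8,9]=35  [0,3,4,6,8,9,10]=105  [1,2,5,6,7,8,9]=7  [1,2,5,7,8,9,10]=7  [2,4,5,6,7,8,9]=21  [2,5,6,7,8,9,10]=42  [3,4,5,6,7,8,9]=35  [3,4,6,7,8,9,10]=140  [4,5,6,7,8,9,10]=105
  size 8 → [0,3,4,5,6,7,8,9]=70  [0,3,4,6,7,8,9,10]=280  [1,2,4,5,6,7,8,9]=28  [1,2,5,6,7,8,9,10]=56  [2,3,4,5,6,7,8,9]=56  [2,4,5,6,7,8,9,10]=168  [3,4,5,6,7,8,9,10]=280
  size 9 → [0,2,3,4,5,6,7,8,9]=126  [0,3,4,5,6,7,8,9,10]=630  [1,2,3,4,5,6,7,8,9]=84  [1,2,4,5,6,7,8,9,10]=252  [2,3,4,5,6,7,8,9,10]=504
  first=0(a) contributes 840
  first=1(f) contributes 1260
  first=10(c) contributes 210
|[w]| = 2310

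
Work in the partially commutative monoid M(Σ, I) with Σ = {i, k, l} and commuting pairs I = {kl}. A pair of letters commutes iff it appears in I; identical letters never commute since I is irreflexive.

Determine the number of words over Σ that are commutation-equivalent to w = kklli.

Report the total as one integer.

6

drop 0:k onto floor
drop 1:k onto {0:k}
drop 2:l onto floor
drop 3:l onto {2:l}
drop 4:i onto {1:k, 3:l}
ground layer = {0:k, 2:l}
drop-orders for the pieces not yet dropped (sum over which currently-grounded one goes next):
  1 to go: {4} 1
  2 to go: {1,4} 1  {3,4} 1
  3 to go: {0,1,4} 1  {1,3,4} 2  {2,3,4} 1
  if 0:k drops first: 3 orders
  if 2:l drops first: 3 orders
heap linearizations: 6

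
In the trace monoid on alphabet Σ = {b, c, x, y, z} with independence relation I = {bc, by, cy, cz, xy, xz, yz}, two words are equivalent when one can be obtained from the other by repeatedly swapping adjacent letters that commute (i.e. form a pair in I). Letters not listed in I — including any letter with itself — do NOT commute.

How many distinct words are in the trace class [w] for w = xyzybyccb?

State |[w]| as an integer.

1344

#0=x has no predecessor
#1=y has no predecessor
#2=z has no predecessor
#3=y depends on [1:y]
#4=b depends on [0:x, 2:z]
#5=y depends on [3:y]
#6=c depends on [0:x]
#7=c depends on [6:c]
#8=b depends on [4:b]
sources: [0:x, 1:y, 2:z]
N(rest) = Σ N(rest − s) over sources s of rest; N(one piece) = 1:
  size 1 → [5]=1  [7]=1  [8]=1
  size 2 → [3,5]=1  [4,8]=1  [5,7]=2  [5,8]=2  [6,7]=1  [7,8]=2
  size 3 → [1,3,5]=1  [2,4,8]=1  [3,5,7]=3  [3,5,8]=3  [4,5,8]=3  [4,7,8]=3  [5,6,7]=3  [5,7,8]=6  [6,7,8]=3
  size 4 → [1,3,5,7]=4  [1,3,5,8]=4  [2,4,5,8]=4  [2,4,7,8]=4  [3,4,5,8]=6  [3,5,6,7]=6  [3,5,7,8]=12  [4,5,7,8]=12  [4,6,7,8]=6  [5,6,7,8]=12
  size 5 → [0,4,6,7,8]=6  [1,3,4,5,8]=10  [1,3,5,6,7]=10  [1,3,5,7,8]=20  [2,3,4,5,8]=10  [2,4,5,7,8]=20  [2,4,6,7,8]=10  [3,4,5,7,8]=30  [3,5,6,7,8]=30  [4,5,6,7,8]=30
  size 6 → [0,2,4,6,7,8]=16  [0,4,5,6,7,8]=36  [1,2,3,4,5,8]=20  [1,3,4,5,7,8]=60  [1,3,5,6,7,8]=60  [2,3,4,5,7,8]=60  [2,4,5,6,7,8]=60  [3,4,5,6,7,8]=90
  size 7 → [0,2,4,5,6,7,8]=112  [0,3,4,5,6,7,8]=126  [1,2,3,4,5,7,8]=140  [1,3,4,5,6,7,8]=210  [2,3,4,5,6,7,8]=210
  first=0(x) contributes 560
  first=1(y) contributes 448
  first=2(z) contributes 336
|[w]| = 1344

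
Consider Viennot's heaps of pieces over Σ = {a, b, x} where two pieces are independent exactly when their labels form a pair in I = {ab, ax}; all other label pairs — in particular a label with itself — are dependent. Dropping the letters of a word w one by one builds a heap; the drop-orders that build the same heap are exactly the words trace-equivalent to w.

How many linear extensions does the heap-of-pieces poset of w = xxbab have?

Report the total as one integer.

drop 0:x onto floor
drop 1:x onto {0:x}
drop 2:b onto {1:x}
drop 3:a onto floor
drop 4:b onto {2:b}
ground layer = {0:x, 3:a}
drop-orders for the pieces not yet dropped (sum over which currently-grounded one goes next):
  1 to go: {3} 1  {4} 1
  2 to go: {2,4} 1  {3,4} 2
  3 to go: {1,2,4} 1  {2,3,4} 3
  if 0:x drops first: 4 orders
  if 3:a drops first: 1 orders
heap linearizations: 5

5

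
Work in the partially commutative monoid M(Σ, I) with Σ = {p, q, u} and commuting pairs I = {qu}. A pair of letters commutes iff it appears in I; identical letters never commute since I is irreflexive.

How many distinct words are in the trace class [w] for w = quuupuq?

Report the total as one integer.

0(q) covers ∅
1(u) covers ∅
2(u) covers 1:u
3(u) covers 2:u
4(p) covers 0:q, 3:u
5(u) covers 4:p
6(q) covers 4:p
floor of heap: 0:q, 1:u
completions by unplaced set U, small U first (add the entries for U minus each lowest piece of U):
  |U|=1: {5}:1  {6}:1
  |U|=2: {5,6}:2
  |U|=3: {4,5,6}:2
  |U|=4: {0,4,5,6}:2  {3,4,5,6}:2
  |U|=5: {0,3,4,5,6}:4  {2,3,4,5,6}:2
  start at 0(q): 2
  start at 1(u): 6
sum over floor = 8

8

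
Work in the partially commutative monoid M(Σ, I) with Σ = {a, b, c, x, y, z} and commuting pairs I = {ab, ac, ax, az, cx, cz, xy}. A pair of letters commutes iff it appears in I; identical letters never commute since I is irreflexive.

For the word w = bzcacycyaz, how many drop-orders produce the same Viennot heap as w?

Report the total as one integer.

drop 0:b onto floor
drop 1:z onto {0:b}
drop 2:c onto {0:b}
drop 3:a onto floor
drop 4:c onto {2:c}
drop 5:y onto {1:z, 3:a, 4:c}
drop 6:c onto {5:y}
drop 7:y onto {6:c}
drop 8:a onto {7:y}
drop 9:z onto {7:y}
ground layer = {0:b, 3:a}
drop-orders for the pieces not yet dropped (sum over which currently-grounded one goes next):
  1 to go: {8} 1  {9} 1
  2 to go: {8,9} 2
  3 to go: {7,8,9} 2
  4 to go: {6,7,8,9} 2
  5 to go: {5,6,7,8,9} 2
  6 to go: {1,5,6,7,8,9} 2  {3,5,6,7,8,9} 2  {4,5,6,7,8,9} 2
  7 to go: {1,3,5,6,7,8,9} 4  {1,4,5,6,7,8,9} 4  {2,4,5,6,7,8,9} 2  {3,4,5,6,7,8,9} 4
  8 to go: {1,2,4,5,6,7,8,9} 6  {1,3,4,5,6,7,8,9} 12  {2,3,4,5,6,7,8,9} 6
  if 0:b drops first: 24 orders
  if 3:a drops first: 6 orders
heap linearizations: 30

30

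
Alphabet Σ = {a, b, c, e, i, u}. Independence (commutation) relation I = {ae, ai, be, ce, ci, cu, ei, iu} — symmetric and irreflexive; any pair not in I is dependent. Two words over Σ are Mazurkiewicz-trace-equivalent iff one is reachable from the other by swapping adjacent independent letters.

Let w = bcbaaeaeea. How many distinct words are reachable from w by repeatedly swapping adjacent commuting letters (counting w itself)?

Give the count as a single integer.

120

piece 0:b — minimal
piece 1:c rests on {0:b}
piece 2:b rests on {1:c}
piece 3:a rests on {2:b}
piece 4:a rests on {3:a}
piece 5:e — minimal
piece 6:a rests on {4:a}
piece 7:e rests on {5:e}
piece 8:e rests on {7:e}
piece 9:a rests on {6:a}
minimal pieces: {0:b, 5:e}
ways to finish when only these pieces remain (= sum over removing one remaining piece with nothing left below it):
  1 left: {8}→1  {9}→1
  2 left: {6,9}→1  {7,8}→1  {8,9}→2
  3 left: {4,6,9}→1  {5,7,8}→1  {6,8,9}→3  {7,8,9}→3
  4 left: {3,4,6,9}→1  {4,6,8,9}→4  {5,7,8,9}→4  {6,7,8,9}→6
  5 left: {2,3,4,6,9}→1  {3,4,6,8,9}→5  {4,6,7,8,9}→10  {5,6,7,8,9}→10
  6 left: {1,2,3,4,6,9}→1  {2,3,4,6,8,9}→6  {3,4,6,7,8,9}→15  {4,5,6,7,8,9}→20
  7 left: {0,1,2,3,4,6,9}→1  {1,2,3,4,6,8,9}→7  {2,3,4,6,7,8,9}→21  {3,4,5,6,7,8,9}→35
  8 left: {0,1,2,3,4,6,8,9}→8  {1,2,3,4,6,7,8,9}→28  {2,3,4,5,6,7,8,9}→56
  placing 0:b first → 84 extensions
  placing 5:e first → 36 extensions
total linear extensions = 120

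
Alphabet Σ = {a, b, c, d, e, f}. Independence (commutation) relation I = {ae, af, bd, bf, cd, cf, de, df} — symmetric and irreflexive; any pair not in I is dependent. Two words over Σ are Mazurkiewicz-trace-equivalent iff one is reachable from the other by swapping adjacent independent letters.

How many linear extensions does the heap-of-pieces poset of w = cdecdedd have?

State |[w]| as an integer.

0(c) covers ∅
1(d) covers ∅
2(e) covers 0:c
3(c) covers 2:e
4(d) covers 1:d
5(e) covers 3:c
6(d) covers 4:d
7(d) covers 6:d
floor of heap: 0:c, 1:d
completions by unplaced set U, small U first (add the entries for U minus each lowest piece of U):
  |U|=1: {5}:1  {7}:1
  |U|=2: {3,5}:1  {5,7}:2  {6,7}:1
  |U|=3: {2,3,5}:1  {3,5,7}:3  {4,6,7}:1  {5,6,7}:3
  |U|=4: {0,2,3,5}:1  {1,4,6,7}:1  {2,3,5,7}:4  {3,5,6,7}:6  {4,5,6,7}:4
  |U|=5: {0,2,3,5,7}:5  {1,4,5,6,7}:5  {2,3,5,6,7}:10  {3,4,5,6,7}:10
  |U|=6: {0,2,3,5,6,7}:15  {1,3,4,5,6,7}:15  {2,3,4,5,6,7}:20
  start at 0(c): 35
  start at 1(d): 35
sum over floor = 70

70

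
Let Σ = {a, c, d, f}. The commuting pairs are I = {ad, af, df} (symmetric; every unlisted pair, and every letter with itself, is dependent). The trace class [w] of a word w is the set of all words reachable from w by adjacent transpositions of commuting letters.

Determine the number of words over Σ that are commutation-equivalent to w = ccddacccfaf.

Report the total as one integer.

piece 0:c — minimal
piece 1:c rests on {0:c}
piece 2:d rests on {1:c}
piece 3:d rests on {2:d}
piece 4:a rests on {1:c}
piece 5:c rests on {3:d, 4:a}
piece 6:c rests on {5:c}
piece 7:c rests on {6:c}
piece 8:f rests on {7:c}
piece 9:a rests on {7:c}
piece 10:f rests on {8:f}
minimal pieces: {0:c}
ways to finish when only these pieces remain (= sum over removing one remaining piece with nothing left below it):
  1 left: {9}→1  {10}→1
  2 left: {8,10}→1  {9,10}→2
  3 left: {8,9,10}→3
  4 left: {7,8,9,10}→3
  5 left: {6,7,8,9,10}→3
  6 left: {5,6,7,8,9,10}→3
  7 left: {3,5,6,7,8,9,10}→3  {4,5,6,7,8,9,10}→3
  8 left: {2,3,5,6,7,8,9,10}→3  {3,4,5,6,7,8,9,10}→6
  9 left: {2,3,4,5,6,7,8,9,10}→9
  placing 0:c first → 9 extensions

9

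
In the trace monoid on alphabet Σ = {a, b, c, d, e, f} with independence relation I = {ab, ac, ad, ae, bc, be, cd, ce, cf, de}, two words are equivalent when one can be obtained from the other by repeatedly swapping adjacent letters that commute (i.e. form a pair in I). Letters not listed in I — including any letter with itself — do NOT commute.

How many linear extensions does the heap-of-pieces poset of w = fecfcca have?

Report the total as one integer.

drop 0:f onto floor
drop 1:e onto {0:f}
drop 2:c onto floor
drop 3:f onto {1:e}
drop 4:c onto {2:c}
drop 5:c onto {4:c}
drop 6:a onto {3:f}
ground layer = {0:f, 2:c}
drop-orders for the pieces not yet dropped (sum over which currently-grounded one goes next):
  1 to go: {5} 1  {6} 1
  2 to go: {3,6} 1  {4,5} 1  {5,6} 2
  3 to go: {1,3,6} 1  {2,4,5} 1  {3,5,6} 3  {4,5,6} 3
  4 to go: {0,1,3,6} 1  {1,3,5,6} 4  {2,4,5,6} 4  {3,4,5,6} 6
  5 to go: {0,1,3,5,6} 5  {1,3,4,5,6} 10  {2,3,4,5,6} 10
  if 0:f drops first: 20 orders
  if 2:c drops first: 15 orders
heap linearizations: 35

35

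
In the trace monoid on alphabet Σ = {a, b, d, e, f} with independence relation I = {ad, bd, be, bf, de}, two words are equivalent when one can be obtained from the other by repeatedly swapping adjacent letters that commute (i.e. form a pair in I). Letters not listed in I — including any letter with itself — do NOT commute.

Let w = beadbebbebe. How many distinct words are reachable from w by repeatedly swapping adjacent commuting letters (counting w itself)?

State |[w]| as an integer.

piece 0:b — minimal
piece 1:e — minimal
piece 2:a rests on {0:b, 1:e}
piece 3:d — minimal
piece 4:b rests on {2:a}
piece 5:e rests on {2:a}
piece 6:b rests on {4:b}
piece 7:b rests on {6:b}
piece 8:e rests on {5:e}
piece 9:b rests on {7:b}
piece 10:e rests on {8:e}
minimal pieces: {0:b, 1:e, 3:d}
ways to finish when only these pieces remain (= sum over removing one remaining piece with nothing left below it):
  1 left: {3}→1  {9}→1  {10}→1
  2 left: {3,9}→2  {3,10}→2  {7,9}→1  {8,10}→1  {9,10}→2
  3 left: {3,7,9}→3  {3,8,10}→3  {3,9,10}→6  {5,8,10}→1  {6,7,9}→1  {7,9,10}→3  {8,9,10}→3
  4 left: {3,5,8,10}→4  {3,6,7,9}→4  {3,7,9,10}→12  {3,8,9,10}→12  {4,6,7,9}→1  {5,8,9,10}→4  {6,7,9,10}→4  {7,8,9,10}→6
  5 left: {3,4,6,7,9}→5  {3,5,8,9,10}→20  {3,6,7,9,10}→20  {3,7,8,9,10}→30  {4,6,7,9,10}→5  {5,7,8,9,10}→10  {6,7,8,9,10}→10
  6 left: {3,4,6,7,9,10}→30  {3,5,7,8,9,10}→60  {3,6,7,8,9,10}→60  {4,6,7,8,9,10}→15  {5,6,7,8,9,10}→20
  7 left: {3,4,6,7,8,9,10}→105  {3,5,6,7,8,9,10}→140  {4,5,6,7,8,9,10}→35
  8 left: {2,4,5,6,7,8,9,10}→35  {3,4,5,6,7,8,9,10}→280
  9 left: {0,2,4,5,6,7,8,9,10}→35  {1,2,4,5,6,7,8,9,10}→35  {2,3,4,5,6,7,8,9,10}→315
  placing 0:b first → 350 extensions
  placing 1:e first → 350 extensions
  placing 3:d first → 70 extensions
total linear extensions = 770

770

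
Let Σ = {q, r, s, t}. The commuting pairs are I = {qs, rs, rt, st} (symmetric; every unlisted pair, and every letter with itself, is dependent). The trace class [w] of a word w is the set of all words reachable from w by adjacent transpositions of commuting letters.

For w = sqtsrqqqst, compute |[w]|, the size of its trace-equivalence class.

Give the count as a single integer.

240

#0=s has no predecessor
#1=q has no predecessor
#2=t depends on [1:q]
#3=s depends on [0:s]
#4=r depends on [1:q]
#5=q depends on [2:t, 4:r]
#6=q depends on [5:q]
#7=q depends on [6:q]
#8=s depends on [3:s]
#9=t depends on [7:q]
sources: [0:s, 1:q]
N(rest) = Σ N(rest − s) over sources s of rest; N(one piece) = 1:
  size 1 → [8]=1  [9]=1
  size 2 → [3,8]=1  [7,9]=1  [8,9]=2
  size 3 → [0,3,8]=1  [3,8,9]=3  [6,7,9]=1  [7,8,9]=3
  size 4 → [0,3,8,9]=4  [3,7,8,9]=6  [5,6,7,9]=1  [6,7,8,9]=4
  size 5 → [0,3,7,8,9]=10  [2,5,6,7,9]=1  [3,6,7,8,9]=10  [4,5,6,7,9]=1  [5,6,7,8,9]=5
  size 6 → [0,3,6,7,8,9]=20  [2,4,5,6,7,9]=2  [2,5,6,7,8,9]=6  [3,5,6,7,8,9]=15  [4,5,6,7,8,9]=6
  size 7 → [0,3,5,6,7,8,9]=35  [1,2,4,5,6,7,9]=2  [2,3,5,6,7,8,9]=21  [2,4,5,6,7,8,9]=14  [3,4,5,6,7,8,9]=21
  size 8 → [0,2,3,5,6,7,8,9]=56  [0,3,4,5,6,7,8,9]=56  [1,2,4,5,6,7,8,9]=16  [2,3,4,5,6,7,8,9]=56
  first=0(s) contributes 72
  first=1(q) contributes 168
|[w]| = 240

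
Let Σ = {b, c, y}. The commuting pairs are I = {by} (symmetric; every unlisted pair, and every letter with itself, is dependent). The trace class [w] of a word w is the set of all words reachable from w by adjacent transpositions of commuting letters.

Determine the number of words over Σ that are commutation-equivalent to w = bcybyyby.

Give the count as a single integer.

15

0(b) covers ∅
1(c) covers 0:b
2(y) covers 1:c
3(b) covers 1:c
4(y) covers 2:y
5(y) covers 4:y
6(b) covers 3:b
7(y) covers 5:y
floor of heap: 0:b
completions by unplaced set U, small U first (add the entries for U minus each lowest piece of U):
  |U|=1: {6}:1  {7}:1
  |U|=2: {3,6}:1  {5,7}:1  {6,7}:2
  |U|=3: {3,6,7}:3  {4,5,7}:1  {5,6,7}:3
  |U|=4: {2,4,5,7}:1  {3,5,6,7}:6  {4,5,6,7}:4
  |U|=5: {2,4,5,6,7}:5  {3,4,5,6,7}:10
  |U|=6: {2,3,4,5,6,7}:15
  start at 0(b): 15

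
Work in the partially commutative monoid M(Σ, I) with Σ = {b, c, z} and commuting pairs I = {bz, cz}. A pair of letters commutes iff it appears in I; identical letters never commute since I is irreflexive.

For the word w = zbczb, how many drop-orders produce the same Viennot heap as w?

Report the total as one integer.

0(z) covers ∅
1(b) covers ∅
2(c) covers 1:b
3(z) covers 0:z
4(b) covers 2:c
floor of heap: 0:z, 1:b
completions by unplaced set U, small U first (add the entries for U minus each lowest piece of U):
  |U|=1: {3}:1  {4}:1
  |U|=2: {0,3}:1  {2,4}:1  {3,4}:2
  |U|=3: {0,3,4}:3  {1,2,4}:1  {2,3,4}:3
  start at 0(z): 4
  start at 1(b): 6
sum over floor = 10

10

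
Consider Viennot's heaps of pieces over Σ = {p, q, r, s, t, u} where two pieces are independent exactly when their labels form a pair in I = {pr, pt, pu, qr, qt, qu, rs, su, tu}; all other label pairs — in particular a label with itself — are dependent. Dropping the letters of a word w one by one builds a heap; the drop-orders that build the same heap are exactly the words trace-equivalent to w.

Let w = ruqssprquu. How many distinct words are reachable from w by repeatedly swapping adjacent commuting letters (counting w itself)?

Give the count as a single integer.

252

0(r) covers ∅
1(u) covers 0:r
2(q) covers ∅
3(s) covers 2:q
4(s) covers 3:s
5(p) covers 4:s
6(r) covers 1:u
7(q) covers 5:p
8(u) covers 6:r
9(u) covers 8:u
floor of heap: 0:r, 2:q
completions by unplaced set U, small U first (add the entries for U minus each lowest piece of U):
  |U|=1: {7}:1  {9}:1
  |U|=2: {5,7}:1  {7,9}:2  {8,9}:1
  |U|=3: {4,5,7}:1  {5,7,9}:3  {6,8,9}:1  {7,8,9}:3
  |U|=4: {1,6,8,9}:1  {3,4,5,7}:1  {4,5,7,9}:4  {5,7,8,9}:6  {6,7,8,9}:4
  |U|=5: {0,1,6,8,9}:1  {1,6,7,8,9}:5  {2,3,4,5,7}:1  {3,4,5,7,9}:5  {4,5,7,8,9}:10  {5,6,7,8,9}:10
  |U|=6: {0,1,6,7,8,9}:6  {1,5,6,7,8,9}:15  {2,3,4,5,7,9}:6  {3,4,5,7,8,9}:15  {4,5,6,7,8,9}:20
  |U|=7: {0,1,5,6,7,8,9}:21  {1,4,5,6,7,8,9}:35  {2,3,4,5,7,8,9}:21  {3,4,5,6,7,8,9}:35
  |U|=8: {0,1,4,5,6,7,8,9}:56  {1,3,4,5,6,7,8,9}:70  {2,3,4,5,6,7,8,9}:56
  start at 0(r): 126
  start at 2(q): 126
sum over floor = 252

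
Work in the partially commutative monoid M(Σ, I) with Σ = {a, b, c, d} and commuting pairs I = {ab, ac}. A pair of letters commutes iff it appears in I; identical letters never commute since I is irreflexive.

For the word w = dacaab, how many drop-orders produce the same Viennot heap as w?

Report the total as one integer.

0(d) covers ∅
1(a) covers 0:d
2(c) covers 0:d
3(a) covers 1:a
4(a) covers 3:a
5(b) covers 2:c
floor of heap: 0:d
completions by unplaced set U, small U first (add the entries for U minus each lowest piece of U):
  |U|=1: {4}:1  {5}:1
  |U|=2: {2,5}:1  {3,4}:1  {4,5}:2
  |U|=3: {1,3,4}:1  {2,4,5}:3  {3,4,5}:3
  |U|=4: {1,3,4,5}:4  {2,3,4,5}:6
  start at 0(d): 10

10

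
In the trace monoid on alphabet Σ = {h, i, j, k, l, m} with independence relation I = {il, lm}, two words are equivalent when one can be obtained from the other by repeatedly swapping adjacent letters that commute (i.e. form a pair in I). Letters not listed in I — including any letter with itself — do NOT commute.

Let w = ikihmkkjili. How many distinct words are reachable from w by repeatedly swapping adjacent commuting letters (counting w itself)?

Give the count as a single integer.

#0=i has no predecessor
#1=k depends on [0:i]
#2=i depends on [1:k]
#3=h depends on [2:i]
#4=m depends on [3:h]
#5=k depends on [4:m]
#6=k depends on [5:k]
#7=j depends on [6:k]
#8=i depends on [7:j]
#9=l depends on [7:j]
#10=i depends on [8:i]
sources: [0:i]
N(rest) = Σ N(rest − s) over sources s of rest; N(one piece) = 1:
  size 1 → [9]=1  [10]=1
  size 2 → [8,10]=1  [9,10]=2
  size 3 → [8,9,10]=3
  size 4 → [7,8,9,10]=3
  size 5 → [6,7,8,9,10]=3
  size 6 → [5,6,7,8,9,10]=3
  size 7 → [4,5,6,7,8,9,10]=3
  size 8 → [3,4,5,6,7,8,9,10]=3
  size 9 → [2,3,4,5,6,7,8,9,10]=3
  first=0(i) contributes 3

3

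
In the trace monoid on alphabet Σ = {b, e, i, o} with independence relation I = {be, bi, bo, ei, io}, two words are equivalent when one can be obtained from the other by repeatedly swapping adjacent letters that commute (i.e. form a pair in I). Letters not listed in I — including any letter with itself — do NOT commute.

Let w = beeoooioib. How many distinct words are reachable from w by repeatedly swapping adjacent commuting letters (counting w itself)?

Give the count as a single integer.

1260

0(b) covers ∅
1(e) covers ∅
2(e) covers 1:e
3(o) covers 2:e
4(o) covers 3:o
5(o) covers 4:o
6(i) covers ∅
7(o) covers 5:o
8(i) covers 6:i
9(b) covers 0:b
floor of heap: 0:b, 1:e, 6:i
completions by unplaced set U, small U first (add the entries for U minus each lowest piece of U):
  |U|=1: {7}:1  {8}:1  {9}:1
  |U|=2: {0,9}:1  {5,7}:1  {6,8}:1  {7,8}:2  {7,9}:2  {8,9}:2
  |U|=3: {0,7,9}:3  {0,8,9}:3  {4,5,7}:1  {5,7,8}:3  {5,7,9}:3  {6,7,8}:3  {6,8,9}:3  {7,8,9}:6
  |U|=4: {0,5,7,9}:6  {0,6,8,9}:6  {0,7,8,9}:12  {3,4,5,7}:1  {4,5,7,8}:4  {4,5,7,9}:4  {5,6,7,8}:6  {5,7,8,9}:12  {6,7,8,9}:12
  |U|=5: {0,4,5,7,9}:10  {0,5,7,8,9}:30  {0,6,7,8,9}:30  {2,3,4,5,7}:1  {3,4,5,7,8}:5  {3,4,5,7,9}:5  {4,5,6,7,8}:10  {4,5,7,8,9}:20  {5,6,7,8,9}:30
  |U|=6: {0,3,4,5,7,9}:15  {0,4,5,7,8,9}:60  {0,5,6,7,8,9}:90  {1,2,3,4,5,7}:1  {2,3,4,5,7,8}:6  {2,3,4,5,7,9}:6  {3,4,5,6,7,8}:15  {3,4,5,7,8,9}:30  {4,5,6,7,8,9}:60
  |U|=7: {0,2,3,4,5,7,9}:21  {0,3,4,5,7,8,9}:105  {0,4,5,6,7,8,9}:210  {1,2,3,4,5,7,8}:7  {1,2,3,4,5,7,9}:7  {2,3,4,5,6,7,8}:21  {2,3,4,5,7,8,9}:42  {3,4,5,6,7,8,9}:105
  |U|=8: {0,1,2,3,4,5,7,9}:28  {0,2,3,4,5,7,8,9}:168  {0,3,4,5,6,7,8,9}:420  {1,2,3,4,5,6,7,8}:28  {1,2,3,4,5,7,8,9}:56  {2,3,4,5,6,7,8,9}:168
  start at 0(b): 252
  start at 1(e): 756
  start at 6(i): 252
sum over floor = 1260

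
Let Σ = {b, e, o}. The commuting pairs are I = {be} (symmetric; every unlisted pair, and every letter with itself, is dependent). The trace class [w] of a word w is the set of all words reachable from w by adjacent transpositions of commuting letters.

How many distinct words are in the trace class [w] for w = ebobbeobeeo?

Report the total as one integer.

18

piece 0:e — minimal
piece 1:b — minimal
piece 2:o rests on {0:e, 1:b}
piece 3:b rests on {2:o}
piece 4:b rests on {3:b}
piece 5:e rests on {2:o}
piece 6:o rests on {4:b, 5:e}
piece 7:b rests on {6:o}
piece 8:e rests on {6:o}
piece 9:e rests on {8:e}
piece 10:o rests on {7:b, 9:e}
minimal pieces: {0:e, 1:b}
ways to finish when only these pieces remain (= sum over removing one remaining piece with nothing left below it):
  1 left: {10}→1
  2 left: {7,10}→1  {9,10}→1
  3 left: {7,9,10}→2  {8,9,10}→1
  4 left: {7,8,9,10}→3
  5 left: {6,7,8,9,10}→3
  6 left: {4,6,7,8,9,10}→3  {5,6,7,8,9,10}→3
  7 left: {3,4,6,7,8,9,10}→3  {4,5,6,7,8,9,10}→6
  8 left: {3,4,5,6,7,8,9,10}→9
  9 left: {2,3,4,5,6,7,8,9,10}→9
  placing 0:e first → 9 extensions
  placing 1:b first → 9 extensions
total linear extensions = 18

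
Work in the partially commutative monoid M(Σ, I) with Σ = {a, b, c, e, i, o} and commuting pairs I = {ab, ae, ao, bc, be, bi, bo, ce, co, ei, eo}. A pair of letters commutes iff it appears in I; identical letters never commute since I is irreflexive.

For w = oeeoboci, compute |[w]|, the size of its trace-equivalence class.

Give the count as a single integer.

672

drop 0:o onto floor
drop 1:e onto floor
drop 2:e onto {1:e}
drop 3:o onto {0:o}
drop 4:b onto floor
drop 5:o onto {3:o}
drop 6:c onto floor
drop 7:i onto {5:o, 6:c}
ground layer = {0:o, 1:e, 4:b, 6:c}
drop-orders for the pieces not yet dropped (sum over which currently-grounded one goes next):
  1 to go: {2} 1  {4} 1  {7} 1
  2 to go: {1,2} 1  {2,4} 2  {2,7} 2  {4,7} 2  {5,7} 1  {6,7} 1
  3 to go: {1,2,4} 3  {1,2,7} 3  {2,4,7} 6  {2,5,7} 3  {2,6,7} 3  {3,5,7} 1  {4,5,7} 3  {4,6,7} 3  {5,6,7} 2
  4 to go: {0,3,5,7} 1  {1,2,4,7} 12  {1,2,5,7} 6  {1,2,6,7} 6  {2,3,5,7} 4  {2,4,5,7} 12  {2,4,6,7} 12  {2,5,6,7} 8  {3,4,5,7} 4  {3,5,6,7} 3  {4,5,6,7} 8
  5 to go: {0,2,3,5,7} 5  {0,3,4,5,7} 5  {0,3,5,6,7} 4  {1,2,3,5,7} 10  {1,2,4,5,7} 30  {1,2,4,6,7} 30  {1,2,5,6,7} 20  {2,3,4,5,7} 20  {2,3,5,6,7} 15  {2,4,5,6,7} 40  {3,4,5,6,7} 15
  6 to go: {0,1,2,3,5,7} 15  {0,2,3,4,5,7} 30  {0,2,3,5,6,7} 24  {0,3,4,5,6,7} 24  {1,2,3,4,5,7} 60  {1,2,3,5,6,7} 45  {1,2,4,5,6,7} 120  {2,3,4,5,6,7} 90
  if 0:o drops first: 315 orders
  if 1:e drops first: 168 orders
  if 4:b drops first: 84 orders
  if 6:c drops first: 105 orders
heap linearizations: 672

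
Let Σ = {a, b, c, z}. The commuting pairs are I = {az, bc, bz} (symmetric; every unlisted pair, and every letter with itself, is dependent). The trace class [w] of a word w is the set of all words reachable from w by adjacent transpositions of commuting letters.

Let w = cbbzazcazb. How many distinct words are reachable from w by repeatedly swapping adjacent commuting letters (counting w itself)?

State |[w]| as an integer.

57

piece 0:c — minimal
piece 1:b — minimal
piece 2:b rests on {1:b}
piece 3:z rests on {0:c}
piece 4:a rests on {0:c, 2:b}
piece 5:z rests on {3:z}
piece 6:c rests on {4:a, 5:z}
piece 7:a rests on {6:c}
piece 8:z rests on {6:c}
piece 9:b rests on {7:a}
minimal pieces: {0:c, 1:b}
ways to finish when only these pieces remain (= sum over removing one remaining piece with nothing left below it):
  1 left: {8}→1  {9}→1
  2 left: {7,9}→1  {8,9}→2
  3 left: {7,8,9}→3
  4 left: {6,7,8,9}→3
  5 left: {4,6,7,8,9}→3  {5,6,7,8,9}→3
  6 left: {2,4,6,7,8,9}→3  {3,5,6,7,8,9}→3  {4,5,6,7,8,9}→6
  7 left: {1,2,4,6,7,8,9}→3  {2,4,5,6,7,8,9}→9  {3,4,5,6,7,8,9}→9
  8 left: {0,3,4,5,6,7,8,9}→9  {1,2,4,5,6,7,8,9}→12  {2,3,4,5,6,7,8,9}→18
  placing 0:c first → 30 extensions
  placing 1:b first → 27 extensions
total linear extensions = 57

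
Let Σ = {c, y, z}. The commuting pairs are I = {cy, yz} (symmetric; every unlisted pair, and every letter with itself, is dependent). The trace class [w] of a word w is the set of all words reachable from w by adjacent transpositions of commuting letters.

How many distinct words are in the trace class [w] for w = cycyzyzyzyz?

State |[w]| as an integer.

0(c) covers ∅
1(y) covers ∅
2(c) covers 0:c
3(y) covers 1:y
4(z) covers 2:c
5(y) covers 3:y
6(z) covers 4:z
7(y) covers 5:y
8(z) covers 6:z
9(y) covers 7:y
10(z) covers 8:z
floor of heap: 0:c, 1:y
completions by unplaced set U, small U first (add the entries for U minus each lowest piece of U):
  |U|=1: {9}:1  {10}:1
  |U|=2: {7,9}:1  {8,10}:1  {9,10}:2
  |U|=3: {5,7,9}:1  {6,8,10}:1  {7,9,10}:3  {8,9,10}:3
  |U|=4: {3,5,7,9}:1  {4,6,8,10}:1  {5,7,9,10}:4  {6,8,9,10}:4  {7,8,9,10}:6
  |U|=5: {1,3,5,7,9}:1  {2,4,6,8,10}:1  {3,5,7,9,10}:5  {4,6,8,9,10}:5  {5,7,8,9,10}:10  {6,7,8,9,10}:10
  |U|=6: {0,2,4,6,8,10}:1  {1,3,5,7,9,10}:6  {2,4,6,8,9,10}:6  {3,5,7,8,9,10}:15  {4,6,7,8,9,10}:15  {5,6,7,8,9,10}:20
  |U|=7: {0,2,4,6,8,9,10}:7  {1,3,5,7,8,9,10}:21  {2,4,6,7,8,9,10}:21  {3,5,6,7,8,9,10}:35  {4,5,6,7,8,9,10}:35
  |U|=8: {0,2,4,6,7,8,9,10}:28  {1,3,5,6,7,8,9,10}:56  {2,4,5,6,7,8,9,10}:56  {3,4,5,6,7,8,9,10}:70
  |U|=9: {0,2,4,5,6,7,8,9,10}:84  {1,3,4,5,6,7,8,9,10}:126  {2,3,4,5,6,7,8,9,10}:126
  start at 0(c): 252
  start at 1(y): 210
sum over floor = 462

462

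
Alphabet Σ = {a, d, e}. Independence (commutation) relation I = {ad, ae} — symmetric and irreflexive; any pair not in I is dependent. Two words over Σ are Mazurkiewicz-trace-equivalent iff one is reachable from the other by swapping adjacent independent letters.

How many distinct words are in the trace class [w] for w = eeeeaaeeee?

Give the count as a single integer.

piece 0:e — minimal
piece 1:e rests on {0:e}
piece 2:e rests on {1:e}
piece 3:e rests on {2:e}
piece 4:a — minimal
piece 5:a rests on {4:a}
piece 6:e rests on {3:e}
piece 7:e rests on {6:e}
piece 8:e rests on {7:e}
piece 9:e rests on {8:e}
minimal pieces: {0:e, 4:a}
ways to finish when only these pieces remain (= sum over removing one remaining piece with nothing left below it):
  1 left: {5}→1  {9}→1
  2 left: {4,5}→1  {5,9}→2  {8,9}→1
  3 left: {4,5,9}→3  {5,8,9}→3  {7,8,9}→1
  4 left: {4,5,8,9}→6  {5,7,8,9}→4  {6,7,8,9}→1
  5 left: {3,6,7,8,9}→1  {4,5,7,8,9}→10  {5,6,7,8,9}→5
  6 left: {2,3,6,7,8,9}→1  {3,5,6,7,8,9}→6  {4,5,6,7,8,9}→15
  7 left: {1,2,3,6,7,8,9}→1  {2,3,5,6,7,8,9}→7  {3,4,5,6,7,8,9}→21
  8 left: {0,1,2,3,6,7,8,9}→1  {1,2,3,5,6,7,8,9}→8  {2,3,4,5,6,7,8,9}→28
  placing 0:e first → 36 extensions
  placing 4:a first → 9 extensions
total linear extensions = 45

45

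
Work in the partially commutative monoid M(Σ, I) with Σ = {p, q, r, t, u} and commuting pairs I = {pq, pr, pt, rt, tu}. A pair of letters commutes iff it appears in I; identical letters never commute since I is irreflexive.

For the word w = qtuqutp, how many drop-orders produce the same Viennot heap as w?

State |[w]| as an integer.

6

#0=q has no predecessor
#1=t depends on [0:q]
#2=u depends on [0:q]
#3=q depends on [1:t, 2:u]
#4=u depends on [3:q]
#5=t depends on [3:q]
#6=p depends on [4:u]
sources: [0:q]
N(rest) = Σ N(rest − s) over sources s of rest; N(one piece) = 1:
  size 1 → [5]=1  [6]=1
  size 2 → [4,6]=1  [5,6]=2
  size 3 → [4,5,6]=3
  size 4 → [3,4,5,6]=3
  size 5 → [1,3,4,5,6]=3  [2,3,4,5,6]=3
  first=0(q) contributes 6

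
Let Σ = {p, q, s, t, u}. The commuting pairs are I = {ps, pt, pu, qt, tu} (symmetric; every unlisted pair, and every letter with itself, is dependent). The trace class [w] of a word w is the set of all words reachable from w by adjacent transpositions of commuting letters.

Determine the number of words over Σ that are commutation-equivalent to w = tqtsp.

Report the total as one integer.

0(t) covers ∅
1(q) covers ∅
2(t) covers 0:t
3(s) covers 1:q, 2:t
4(p) covers 1:q
floor of heap: 0:t, 1:q
completions by unplaced set U, small U first (add the entries for U minus each lowest piece of U):
  |U|=1: {3}:1  {4}:1
  |U|=2: {2,3}:1  {3,4}:2
  |U|=3: {0,2,3}:1  {1,3,4}:2  {2,3,4}:3
  start at 0(t): 5
  start at 1(q): 4
sum over floor = 9

9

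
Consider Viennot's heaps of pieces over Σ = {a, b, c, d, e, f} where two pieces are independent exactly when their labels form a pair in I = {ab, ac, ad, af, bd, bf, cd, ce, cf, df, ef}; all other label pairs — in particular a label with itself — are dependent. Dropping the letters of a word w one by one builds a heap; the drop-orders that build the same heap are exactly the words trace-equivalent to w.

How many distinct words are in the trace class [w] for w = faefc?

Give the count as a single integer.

0(f) covers ∅
1(a) covers ∅
2(e) covers 1:a
3(f) covers 0:f
4(c) covers ∅
floor of heap: 0:f, 1:a, 4:c
completions by unplaced set U, small U first (add the entries for U minus each lowest piece of U):
  |U|=1: {2}:1  {3}:1  {4}:1
  |U|=2: {0,3}:1  {1,2}:1  {2,3}:2  {2,4}:2  {3,4}:2
  |U|=3: {0,2,3}:3  {0,3,4}:3  {1,2,3}:3  {1,2,4}:3  {2,3,4}:6
  start at 0(f): 12
  start at 1(a): 12
  start at 4(c): 6
sum over floor = 30

30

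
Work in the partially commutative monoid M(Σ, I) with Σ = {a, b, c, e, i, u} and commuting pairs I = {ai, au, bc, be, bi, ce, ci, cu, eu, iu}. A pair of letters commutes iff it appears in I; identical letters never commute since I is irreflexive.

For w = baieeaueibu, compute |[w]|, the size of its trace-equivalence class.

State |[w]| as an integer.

drop 0:b onto floor
drop 1:a onto {0:b}
drop 2:i onto floor
drop 3:e onto {1:a, 2:i}
drop 4:e onto {3:e}
drop 5:a onto {4:e}
drop 6:u onto {0:b}
drop 7:e onto {5:a}
drop 8:i onto {7:e}
drop 9:b onto {5:a, 6:u}
drop 10:u onto {9:b}
ground layer = {0:b, 2:i}
drop-orders for the pieces not yet dropped (sum over which currently-grounded one goes next):
  1 to go: {8} 1  {10} 1
  2 to go: {7,8} 1  {8,10} 2  {9,10} 1
  3 to go: {6,9,10} 1  {7,8,10} 3  {8,9,10} 3
  4 to go: {6,8,9,10} 4  {7,8,9,10} 6
  5 to go: {5,7,8,9,10} 6  {6,7,8,9,10} 10
  6 to go: {4,5,7,8,9,10} 6  {5,6,7,8,9,10} 16
  7 to go: {3,4,5,7,8,9,10} 6  {4,5,6,7,8,9,10} 22
  8 to go: {1,3,4,5,7,8,9,10} 6  {2,3,4,5,7,8,9,10} 6  {3,4,5,6,7,8,9,10} 28
  9 to go: {1,2,3,4,5,7,8,9,10} 12  {1,3,4,5,6,7,8,9,10} 34  {2,3,4,5,6,7,8,9,10} 34
  if 0:b drops first: 80 orders
  if 2:i drops first: 34 orders
heap linearizations: 114

114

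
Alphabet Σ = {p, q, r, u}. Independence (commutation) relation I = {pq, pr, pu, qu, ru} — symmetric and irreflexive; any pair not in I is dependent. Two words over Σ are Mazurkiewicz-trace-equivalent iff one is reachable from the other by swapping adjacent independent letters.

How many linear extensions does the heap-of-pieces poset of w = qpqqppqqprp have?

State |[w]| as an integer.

drop 0:q onto floor
drop 1:p onto floor
drop 2:q onto {0:q}
drop 3:q onto {2:q}
drop 4:p onto {1:p}
drop 5:p onto {4:p}
drop 6:q onto {3:q}
drop 7:q onto {6:q}
drop 8:p onto {5:p}
drop 9:r onto {7:q}
drop 10:p onto {8:p}
ground layer = {0:q, 1:p}
drop-orders for the pieces not yet dropped (sum over which currently-grounded one goes next):
  1 to go: {9} 1  {10} 1
  2 to go: {7,9} 1  {8,10} 1  {9,10} 2
  3 to go: {5,8,10} 1  {6,7,9} 1  {7,9,10} 3  {8,9,10} 3
  4 to go: {3,6,7,9} 1  {4,5,8,10} 1  {5,8,9,10} 4  {6,7,9,10} 4  {7,8,9,10} 6
  5 to go: {1,4,5,8,10} 1  {2,3,6,7,9} 1  {3,6,7,9,10} 5  {4,5,8,9,10} 5  {5,7,8,9,10} 10  {6,7,8,9,10} 10
  6 to go: {0,2,3,6,7,9} 1  {1,4,5,8,9,10} 6  {2,3,6,7,9,10} 6  {3,6,7,8,9,10} 15  {4,5,7,8,9,10} 15  {5,6,7,8,9,10} 20
  7 to go: {0,2,3,6,7,9,10} 7  {1,4,5,7,8,9,10} 21  {2,3,6,7,8,9,10} 21  {3,5,6,7,8,9,10} 35  {4,5,6,7,8,9,10} 35
  8 to go: {0,2,3,6,7,8,9,10} 28  {1,4,5,6,7,8,9,10} 56  {2,3,5,6,7,8,9,10} 56  {3,4,5,6,7,8,9,10} 70
  9 to go: {0,2,3,5,6,7,8,9,10} 84  {1,3,4,5,6,7,8,9,10} 126  {2,3,4,5,6,7,8,9,10} 126
  if 0:q drops first: 252 orders
  if 1:p drops first: 210 orders
heap linearizations: 462

462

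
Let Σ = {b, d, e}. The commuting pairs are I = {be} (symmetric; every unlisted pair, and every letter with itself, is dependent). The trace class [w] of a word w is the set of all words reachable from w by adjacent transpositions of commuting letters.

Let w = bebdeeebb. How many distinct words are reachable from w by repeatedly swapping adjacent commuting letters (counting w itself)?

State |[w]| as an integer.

30

#0=b has no predecessor
#1=e has no predecessor
#2=b depends on [0:b]
#3=d depends on [1:e, 2:b]
#4=e depends on [3:d]
#5=e depends on [4:e]
#6=e depends on [5:e]
#7=b depends on [3:d]
#8=b depends on [7:b]
sources: [0:b, 1:e]
N(rest) = Σ N(rest − s) over sources s of rest; N(one piece) = 1:
  size 1 → [6]=1  [8]=1
  size 2 → [5,6]=1  [6,8]=2  [7,8]=1
  size 3 → [4,5,6]=1  [5,6,8]=3  [6,7,8]=3
  size 4 → [4,5,6,8]=4  [5,6,7,8]=6
  size 5 → [4,5,6,7,8]=10
  size 6 → [3,4,5,6,7,8]=10
  size 7 → [1,3,4,5,6,7,8]=10  [2,3,4,5,6,7,8]=10
  first=0(b) contributes 20
  first=1(e) contributes 10
|[w]| = 30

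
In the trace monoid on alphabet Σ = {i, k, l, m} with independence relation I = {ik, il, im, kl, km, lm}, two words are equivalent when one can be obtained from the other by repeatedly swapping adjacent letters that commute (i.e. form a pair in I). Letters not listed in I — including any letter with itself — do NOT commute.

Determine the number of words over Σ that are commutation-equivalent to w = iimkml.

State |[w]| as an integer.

180

0(i) covers ∅
1(i) covers 0:i
2(m) covers ∅
3(k) covers ∅
4(m) covers 2:m
5(l) covers ∅
floor of heap: 0:i, 2:m, 3:k, 5:l
completions by unplaced set U, small U first (add the entries for U minus each lowest piece of U):
  |U|=1: {1}:1  {3}:1  {4}:1  {5}:1
  |U|=2: {0,1}:1  {1,3}:2  {1,4}:2  {1,5}:2  {2,4}:1  {3,4}:2  {3,5}:2  {4,5}:2
  |U|=3: {0,1,3}:3  {0,1,4}:3  {0,1,5}:3  {1,2,4}:3  {1,3,4}:6  {1,3,5}:6  {1,4,5}:6  {2,3,4}:3  {2,4,5}:3  {3,4,5}:6
  |U|=4: {0,1,2,4}:6  {0,1,3,4}:12  {0,1,3,5}:12  {0,1,4,5}:12  {1,2,3,4}:12  {1,2,4,5}:12  {1,3,4,5}:24  {2,3,4,5}:12
  start at 0(i): 60
  start at 2(m): 60
  start at 3(k): 30
  start at 5(l): 30
sum over floor = 180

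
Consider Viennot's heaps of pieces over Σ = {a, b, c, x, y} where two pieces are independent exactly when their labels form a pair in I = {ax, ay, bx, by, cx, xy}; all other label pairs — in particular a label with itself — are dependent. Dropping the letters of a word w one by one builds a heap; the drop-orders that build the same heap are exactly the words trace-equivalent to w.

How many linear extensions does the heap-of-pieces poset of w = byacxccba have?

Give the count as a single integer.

27

#0=b has no predecessor
#1=y has no predecessor
#2=a depends on [0:b]
#3=c depends on [1:y, 2:a]
#4=x has no predecessor
#5=c depends on [3:c]
#6=c depends on [5:c]
#7=b depends on [6:c]
#8=a depends on [7:b]
sources: [0:b, 1:y, 4:x]
N(rest) = Σ N(rest − s) over sources s of rest; N(one piece) = 1:
  size 1 → [4]=1  [8]=1
  size 2 → [4,8]=2  [7,8]=1
  size 3 → [4,7,8]=3  [6,7,8]=1
  size 4 → [4,6,7,8]=4  [5,6,7,8]=1
  size 5 → [3,5,6,7,8]=1  [4,5,6,7,8]=5
  size 6 → [1,3,5,6,7,8]=1  [2,3,5,6,7,8]=1  [3,4,5,6,7,8]=6
  size 7 → [0,2,3,5,6,7,8]=1  [1,2,3,5,6,7,8]=2  [1,3,4,5,6,7,8]=7  [2,3,4,5,6,7,8]=7
  first=0(b) contributes 16
  first=1(y) contributes 8
  first=4(x) contributes 3
|[w]| = 27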